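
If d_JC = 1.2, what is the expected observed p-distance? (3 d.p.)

0.599

p = (3/4)(1 − e^(−4d/3)) = 0.75 × (1 − e^(-1.6)) = 0.75 × (1 − 0.201897) = 0.598577.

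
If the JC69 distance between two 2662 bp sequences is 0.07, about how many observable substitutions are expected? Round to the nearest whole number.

178

Invert JC69: p = (3/4)(1 − e^(−4d/3)) = 0.75 × (1 − e^(-0.093333)) = 0.75 × (1 − 0.910890) = 0.066833.
Expected differing sites = pL ≈ 0.066833 × 2662 = 177.909446 ≈ 178.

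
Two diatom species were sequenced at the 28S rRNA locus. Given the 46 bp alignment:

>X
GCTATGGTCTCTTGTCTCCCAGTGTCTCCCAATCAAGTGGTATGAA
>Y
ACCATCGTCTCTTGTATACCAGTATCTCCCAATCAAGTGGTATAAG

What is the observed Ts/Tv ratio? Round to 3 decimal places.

1.667

Transitions are A↔G and C↔T; transversions are all other mismatches.
Transitions: 5. Transversions: 3.
R = 5/3 = 1.666666… ≈ 1.667 (to 3 d.p.).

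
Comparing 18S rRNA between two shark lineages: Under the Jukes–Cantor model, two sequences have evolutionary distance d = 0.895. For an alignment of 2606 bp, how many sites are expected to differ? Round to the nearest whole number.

1362

Invert JC69: p = (3/4)(1 − e^(−4d/3)) = 0.75 × (1 − e^(-1.193333)) = 0.75 × (1 − 0.303209) = 0.522593.
Expected differing sites = pL ≈ 0.522593 × 2606 = 1361.877358 ≈ 1362.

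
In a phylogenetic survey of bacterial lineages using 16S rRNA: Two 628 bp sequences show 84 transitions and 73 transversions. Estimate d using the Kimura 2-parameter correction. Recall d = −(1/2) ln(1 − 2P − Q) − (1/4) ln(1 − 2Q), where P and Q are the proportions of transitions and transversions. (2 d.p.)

P = 84/628 ≈ 0.133758 and Q = 73/628 ≈ 0.116242.
Under the Kimura two-parameter model, d = −½ ln(1 − 2P − Q) − ¼ ln(1 − 2Q).
1 − 2P − Q = 0.616242, giving −½ ln(0.616242) = 0.242058.
1 − 2Q = 0.767516, giving −¼ ln(0.767516) = 0.066149.
d = 0.242058 + 0.066149 = 0.308207.

0.31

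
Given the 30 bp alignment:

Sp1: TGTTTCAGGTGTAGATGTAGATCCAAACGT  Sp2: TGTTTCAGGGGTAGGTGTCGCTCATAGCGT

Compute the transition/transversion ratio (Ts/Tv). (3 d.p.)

0.400

Transitions are A↔G and C↔T; transversions are all other mismatches.
Transitions: 2. Transversions: 5.
R = 2/5 = 0.400.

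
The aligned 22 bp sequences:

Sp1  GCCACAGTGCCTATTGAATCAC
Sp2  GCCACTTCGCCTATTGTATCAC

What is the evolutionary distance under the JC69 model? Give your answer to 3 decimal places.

The sequences differ at 4 of 22 sites (6, 7, 8, 17), so p = 4/22 ≈ 0.181818.
d = −(3/4) ln(1 − 4p/3) = −0.75 ln(1 − 0.242424) = −0.75 ln(0.757576)
  = −0.75 × (-0.277631) = 0.208223 substitutions/site.

0.208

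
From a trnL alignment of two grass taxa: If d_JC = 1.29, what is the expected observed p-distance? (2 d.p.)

0.62

p = (3/4)(1 − e^(−4d/3)) = 0.75 × (1 − e^(-1.72)) = 0.75 × (1 − 0.179066) = 0.615701.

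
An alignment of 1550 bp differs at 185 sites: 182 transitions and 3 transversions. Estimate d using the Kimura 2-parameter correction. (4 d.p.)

P = 182/1550 ≈ 0.117419 and Q = 3/1550 ≈ 0.001935.
Under the Kimura two-parameter model, d = −½ ln(1 − 2P − Q) − ¼ ln(1 − 2Q).
1 − 2P − Q = 0.763227, giving −½ ln(0.763227) = 0.135100.
1 − 2Q = 0.99613, giving −¼ ln(0.99613) = 0.000969.
d = 0.135100 + 0.000969 = 0.136069.

0.1361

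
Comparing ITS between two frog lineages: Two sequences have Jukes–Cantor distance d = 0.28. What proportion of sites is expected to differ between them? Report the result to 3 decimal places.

p = (3/4)(1 − e^(−4d/3)) = 0.75 × (1 − e^(-0.373333)) = 0.75 × (1 − 0.688436) = 0.233673.

0.234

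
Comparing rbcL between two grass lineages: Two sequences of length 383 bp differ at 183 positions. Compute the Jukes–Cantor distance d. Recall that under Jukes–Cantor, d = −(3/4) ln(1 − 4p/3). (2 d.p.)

p = 183/383 ≈ 0.477807.
d = −(3/4) ln(1 − 4p/3) = −0.75 ln(1 − 0.637076) = −0.75 ln(0.362924)
  = −0.75 × (-1.013562) = 0.760172 substitutions/site.

0.76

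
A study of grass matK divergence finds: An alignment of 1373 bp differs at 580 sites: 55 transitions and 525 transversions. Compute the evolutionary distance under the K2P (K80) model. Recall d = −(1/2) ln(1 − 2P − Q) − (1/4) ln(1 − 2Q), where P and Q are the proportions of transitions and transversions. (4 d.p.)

P = 55/1373 ≈ 0.040058 and Q = 525/1373 ≈ 0.382374.
Under the Kimura two-parameter model, d = −½ ln(1 − 2P − Q) − ¼ ln(1 − 2Q).
1 − 2P − Q = 0.53751, giving −½ ln(0.53751) = 0.310404.
1 − 2Q = 0.235252, giving −¼ ln(0.235252) = 0.361774.
d = 0.310404 + 0.361774 = 0.672178.

0.6722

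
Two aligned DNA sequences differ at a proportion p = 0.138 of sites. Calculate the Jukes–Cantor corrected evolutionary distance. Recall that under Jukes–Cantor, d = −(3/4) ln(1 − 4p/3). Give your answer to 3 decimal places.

d = −(3/4) ln(1 − 4p/3) = −0.75 ln(1 − 0.184) = −0.75 ln(0.816)
  = −0.75 × (-0.203341) = 0.152506 substitutions/site.

0.153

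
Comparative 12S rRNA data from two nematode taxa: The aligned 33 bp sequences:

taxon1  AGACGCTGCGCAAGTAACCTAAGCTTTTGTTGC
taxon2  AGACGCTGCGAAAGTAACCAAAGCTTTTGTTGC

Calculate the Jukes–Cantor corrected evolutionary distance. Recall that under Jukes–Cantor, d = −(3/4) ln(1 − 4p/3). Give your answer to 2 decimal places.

The sequences differ at 2 of 33 sites (11, 20), so p = 2/33 ≈ 0.060606.
d = −(3/4) ln(1 − 4p/3) = −0.75 ln(1 − 0.080808) = −0.75 ln(0.919192)
  = −0.75 × (-0.084260) = 0.063195 substitutions/site.

0.06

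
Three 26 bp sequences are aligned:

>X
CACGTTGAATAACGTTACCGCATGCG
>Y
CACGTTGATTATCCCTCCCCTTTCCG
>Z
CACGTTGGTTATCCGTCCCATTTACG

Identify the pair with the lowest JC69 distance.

Y and Z

X–Y: 9/26 differ, p = 0.346, d = 0.464.
X–Z: 10/26 differ, p = 0.385, d = 0.539.
Y–Z: 4/26 differ, p = 0.154, d = 0.172.
The smallest distance is between Y and Z.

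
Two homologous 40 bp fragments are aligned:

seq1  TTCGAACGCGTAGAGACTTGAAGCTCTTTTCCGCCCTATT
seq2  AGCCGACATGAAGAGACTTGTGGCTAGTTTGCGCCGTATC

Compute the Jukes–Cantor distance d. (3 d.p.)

The sequences differ at 14 of 40 sites, so p = 14/40 = 0.35.
d = −(3/4) ln(1 − 4p/3) = −0.75 ln(1 − 0.466667) = −0.75 ln(0.533333)
  = −0.75 × (-0.628609) = 0.471457 substitutions/site.

0.471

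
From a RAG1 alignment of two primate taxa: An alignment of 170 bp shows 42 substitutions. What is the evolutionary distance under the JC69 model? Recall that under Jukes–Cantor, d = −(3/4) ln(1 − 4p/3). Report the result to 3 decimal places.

p = 42/170 ≈ 0.247059.
d = −(3/4) ln(1 − 4p/3) = −0.75 ln(1 − 0.329412) = −0.75 ln(0.670588)
  = −0.75 × (-0.399600) = 0.299700 substitutions/site.

0.300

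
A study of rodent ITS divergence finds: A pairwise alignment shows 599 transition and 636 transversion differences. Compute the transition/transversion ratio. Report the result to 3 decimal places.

0.942

R = 599/636 = 0.941823… ≈ 0.942 (to 3 d.p.).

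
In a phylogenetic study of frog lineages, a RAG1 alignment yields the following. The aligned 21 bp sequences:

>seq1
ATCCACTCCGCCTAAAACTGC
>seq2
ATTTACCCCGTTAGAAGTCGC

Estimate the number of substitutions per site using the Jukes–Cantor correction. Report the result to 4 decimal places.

0.7557

The sequences differ at 10 of 21 sites (3, 4, 7, 11, 12, 13, 14, 17, 18, 19), so p = 10/21 ≈ 0.47619.
d = −(3/4) ln(1 − 4p/3) = −0.75 ln(1 − 0.63492) = −0.75 ln(0.36508)
  = −0.75 × (-1.007639) = 0.755729 substitutions/site.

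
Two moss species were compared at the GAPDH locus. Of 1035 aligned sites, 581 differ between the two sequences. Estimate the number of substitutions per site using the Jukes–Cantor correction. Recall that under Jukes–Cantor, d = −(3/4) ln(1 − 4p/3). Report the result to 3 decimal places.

1.035

p = 581/1035 ≈ 0.561353.
d = −(3/4) ln(1 − 4p/3) = −0.75 ln(1 − 0.748471) = −0.75 ln(0.251529)
  = −0.75 × (-1.380197) = 1.035148 substitutions/site.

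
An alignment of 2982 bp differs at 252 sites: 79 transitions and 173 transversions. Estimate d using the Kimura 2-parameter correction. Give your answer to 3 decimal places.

0.090

P = 79/2982 ≈ 0.026492 and Q = 173/2982 ≈ 0.058015.
Under the Kimura two-parameter model, d = −½ ln(1 − 2P − Q) − ¼ ln(1 − 2Q).
1 − 2P − Q = 0.889001, giving −½ ln(0.889001) = 0.058828.
1 − 2Q = 0.88397, giving −¼ ln(0.88397) = 0.030833.
d = 0.058828 + 0.030833 = 0.089661.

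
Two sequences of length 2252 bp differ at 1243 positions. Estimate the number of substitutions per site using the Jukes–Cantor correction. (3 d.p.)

0.999

p = 1243/2252 ≈ 0.551954.
d = −(3/4) ln(1 − 4p/3) = −0.75 ln(1 − 0.735939) = −0.75 ln(0.264061)
  = −0.75 × (-1.331575) = 0.998681 substitutions/site.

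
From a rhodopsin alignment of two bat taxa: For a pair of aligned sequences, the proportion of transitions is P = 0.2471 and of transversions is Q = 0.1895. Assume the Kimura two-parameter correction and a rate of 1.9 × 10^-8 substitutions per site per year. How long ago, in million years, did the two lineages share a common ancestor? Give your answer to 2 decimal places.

Under the Kimura two-parameter model, d = −½ ln(1 − 2P − Q) − ¼ ln(1 − 2Q).
1 − 2P − Q = 0.3163, giving −½ ln(0.3163) = 0.575532.
1 − 2Q = 0.621, giving −¼ ln(0.621) = 0.119106.
d = 0.575532 + 0.119106 = 0.694638.
Under a molecular clock d = 2μt, so t = d/(2μ) = 0.694638 / (2 × 1.9 × 10^-8) = 18.28 million years.

18.28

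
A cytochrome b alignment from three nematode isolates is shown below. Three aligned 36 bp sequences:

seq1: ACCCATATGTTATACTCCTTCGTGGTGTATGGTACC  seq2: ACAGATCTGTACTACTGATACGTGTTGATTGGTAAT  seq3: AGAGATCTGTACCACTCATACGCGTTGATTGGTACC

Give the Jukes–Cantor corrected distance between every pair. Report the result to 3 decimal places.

seq1–seq2: 13/36 sites differ → p ≈ 0.361111, d = −0.75 ln(1 − 0.481481) = 0.492584 ≈ 0.493.
seq1–seq3: 13/36 sites differ → p ≈ 0.361111, d = −0.75 ln(1 − 0.481481) = 0.492584 ≈ 0.493.
seq2–seq3: 6/36 sites differ → p ≈ 0.166667, d = −0.75 ln(1 − 0.222223) = 0.188487 ≈ 0.188.

d(seq1,seq2) = 0.493, d(seq1,seq3) = 0.493, d(seq2,seq3) = 0.188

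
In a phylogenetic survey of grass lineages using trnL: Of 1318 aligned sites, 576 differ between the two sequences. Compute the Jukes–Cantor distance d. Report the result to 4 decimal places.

0.6555

p = 576/1318 ≈ 0.437026.
d = −(3/4) ln(1 − 4p/3) = −0.75 ln(1 − 0.582701) = −0.75 ln(0.417299)
  = −0.75 × (-0.873952) = 0.655464 substitutions/site.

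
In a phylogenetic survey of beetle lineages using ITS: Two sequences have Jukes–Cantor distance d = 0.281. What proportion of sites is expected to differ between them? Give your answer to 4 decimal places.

0.2344

p = (3/4)(1 − e^(−4d/3)) = 0.75 × (1 − e^(-0.374667)) = 0.75 × (1 − 0.687518) = 0.234362.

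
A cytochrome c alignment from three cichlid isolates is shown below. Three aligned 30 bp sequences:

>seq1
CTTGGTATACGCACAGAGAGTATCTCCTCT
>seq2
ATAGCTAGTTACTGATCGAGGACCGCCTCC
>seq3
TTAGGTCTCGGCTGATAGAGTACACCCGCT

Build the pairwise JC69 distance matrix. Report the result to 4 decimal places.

seq1–seq2: 15/30 sites differ → p = 0.5, d = −0.75 ln(1 − 0.666667) = 0.823960 ≈ 0.8240.
seq1–seq3: 12/30 sites differ → p = 0.4, d = −0.75 ln(1 − 0.533333) = 0.571605 ≈ 0.5716.
seq2–seq3: 13/30 sites differ → p ≈ 0.433333, d = −0.75 ln(1 − 0.577777) = 0.646666 ≈ 0.6467.

d(seq1,seq2) = 0.8240, d(seq1,seq3) = 0.5716, d(seq2,seq3) = 0.6467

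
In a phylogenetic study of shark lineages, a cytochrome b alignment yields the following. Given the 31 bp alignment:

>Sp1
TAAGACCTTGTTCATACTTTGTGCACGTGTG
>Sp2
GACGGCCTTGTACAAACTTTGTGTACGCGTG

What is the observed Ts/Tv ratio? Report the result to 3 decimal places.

Transitions are A↔G and C↔T; transversions are all other mismatches.
Transitions: 3. Transversions: 4.
R = 3/4 = 0.750.

0.750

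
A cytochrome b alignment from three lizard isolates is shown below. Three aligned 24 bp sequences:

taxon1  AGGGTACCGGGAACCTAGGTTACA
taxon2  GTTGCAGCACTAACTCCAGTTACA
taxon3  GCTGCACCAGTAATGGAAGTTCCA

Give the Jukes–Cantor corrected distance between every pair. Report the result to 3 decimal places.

d(taxon1,taxon2) = 0.824, d(taxon1,taxon3) = 0.708, d(taxon2,taxon3) = 0.441

taxon1–taxon2: 12/24 sites differ → p = 0.5, d = −0.75 ln(1 − 0.666667) = 0.823960 ≈ 0.824.
taxon1–taxon3: 11/24 sites differ → p ≈ 0.458333, d = −0.75 ln(1 − 0.611111) = 0.708346 ≈ 0.708.
taxon2–taxon3: 8/24 sites differ → p ≈ 0.333333, d = −0.75 ln(1 − 0.444444) = 0.440839 ≈ 0.441.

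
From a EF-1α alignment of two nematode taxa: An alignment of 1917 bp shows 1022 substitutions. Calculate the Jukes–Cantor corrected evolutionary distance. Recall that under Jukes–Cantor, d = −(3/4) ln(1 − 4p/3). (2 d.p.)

0.93

p = 1022/1917 ≈ 0.533125.
d = −(3/4) ln(1 − 4p/3) = −0.75 ln(1 − 0.710833) = −0.75 ln(0.289167)
  = −0.75 × (-1.240751) = 0.930563 substitutions/site.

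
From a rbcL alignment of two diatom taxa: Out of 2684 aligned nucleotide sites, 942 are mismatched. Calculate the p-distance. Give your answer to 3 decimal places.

p = 942/2684 = 0.350968… ≈ 0.351 (to 3 d.p.).

0.351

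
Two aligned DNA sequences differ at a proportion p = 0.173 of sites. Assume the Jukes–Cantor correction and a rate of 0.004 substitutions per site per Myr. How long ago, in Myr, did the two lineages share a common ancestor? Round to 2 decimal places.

d = −(3/4) ln(1 − 4p/3) = −0.75 ln(1 − 0.230667) = −0.75 ln(0.769333)
  = −0.75 × (-0.262231) = 0.196673 substitutions/site.
Under a molecular clock d = 2μt, so t = d/(2μ) = 0.196673 / (2 × 0.004) = 24.58 Myr.

24.58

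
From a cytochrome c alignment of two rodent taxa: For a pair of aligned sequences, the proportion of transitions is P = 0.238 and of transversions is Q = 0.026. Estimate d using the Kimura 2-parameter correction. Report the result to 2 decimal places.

Under the Kimura two-parameter model, d = −½ ln(1 − 2P − Q) − ¼ ln(1 − 2Q).
1 − 2P − Q = 0.498, giving −½ ln(0.498) = 0.348578.
1 − 2Q = 0.948, giving −¼ ln(0.948) = 0.013350.
d = 0.348578 + 0.013350 = 0.361928.

0.36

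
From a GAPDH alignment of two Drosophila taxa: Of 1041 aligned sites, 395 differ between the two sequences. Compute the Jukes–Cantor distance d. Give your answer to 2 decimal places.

p = 395/1041 ≈ 0.379443.
d = −(3/4) ln(1 − 4p/3) = −0.75 ln(1 − 0.505924) = −0.75 ln(0.494076)
  = −0.75 × (-0.705066) = 0.528800 substitutions/site.

0.53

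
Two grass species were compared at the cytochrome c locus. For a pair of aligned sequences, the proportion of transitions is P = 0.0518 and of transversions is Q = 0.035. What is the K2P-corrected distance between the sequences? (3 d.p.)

Under the Kimura two-parameter model, d = −½ ln(1 − 2P − Q) − ¼ ln(1 − 2Q).
1 − 2P − Q = 0.8614, giving −½ ln(0.8614) = 0.074598.
1 − 2Q = 0.93, giving −¼ ln(0.93) = 0.018143.
d = 0.074598 + 0.018143 = 0.092741.

0.093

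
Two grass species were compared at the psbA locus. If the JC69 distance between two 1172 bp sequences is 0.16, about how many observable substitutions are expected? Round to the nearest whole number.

169

Invert JC69: p = (3/4)(1 − e^(−4d/3)) = 0.75 × (1 − e^(-0.213333)) = 0.75 × (1 − 0.807887) = 0.144085.
Expected differing sites = pL ≈ 0.144085 × 1172 = 168.86762 ≈ 169.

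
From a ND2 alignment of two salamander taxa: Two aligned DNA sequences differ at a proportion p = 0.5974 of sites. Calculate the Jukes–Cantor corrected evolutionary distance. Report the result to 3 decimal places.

1.194

d = −(3/4) ln(1 − 4p/3) = −0.75 ln(1 − 0.796533) = −0.75 ln(0.203467)
  = −0.75 × (-1.592251) = 1.194188 substitutions/site.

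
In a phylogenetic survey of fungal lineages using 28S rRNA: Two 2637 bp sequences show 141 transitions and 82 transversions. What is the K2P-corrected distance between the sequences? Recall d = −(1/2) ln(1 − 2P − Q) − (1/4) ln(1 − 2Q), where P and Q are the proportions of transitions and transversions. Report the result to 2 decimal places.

0.09

P = 141/2637 ≈ 0.05347 and Q = 82/2637 ≈ 0.031096.
Under the Kimura two-parameter model, d = −½ ln(1 − 2P − Q) − ¼ ln(1 − 2Q).
1 − 2P − Q = 0.861964, giving −½ ln(0.861964) = 0.074271.
1 − 2Q = 0.937808, giving −¼ ln(0.937808) = 0.016053.
d = 0.074271 + 0.016053 = 0.090324.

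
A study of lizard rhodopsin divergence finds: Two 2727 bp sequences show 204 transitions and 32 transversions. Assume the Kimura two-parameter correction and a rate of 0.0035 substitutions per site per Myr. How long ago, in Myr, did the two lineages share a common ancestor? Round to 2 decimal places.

P = 204/2727 ≈ 0.074807 and Q = 32/2727 ≈ 0.011735.
Under the Kimura two-parameter model, d = −½ ln(1 − 2P − Q) − ¼ ln(1 − 2Q).
1 − 2P − Q = 0.838651, giving −½ ln(0.838651) = 0.087980.
1 − 2Q = 0.97653, giving −¼ ln(0.97653) = 0.005937.
d = 0.087980 + 0.005937 = 0.093917.
Under a molecular clock d = 2μt, so t = d/(2μ) = 0.093917 / (2 × 0.0035) = 13.42 Myr.

13.42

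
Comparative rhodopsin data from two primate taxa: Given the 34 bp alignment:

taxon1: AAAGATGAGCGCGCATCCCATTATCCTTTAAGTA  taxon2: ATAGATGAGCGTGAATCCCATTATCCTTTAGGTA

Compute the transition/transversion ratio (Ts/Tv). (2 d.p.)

Transitions are A↔G and C↔T; transversions are all other mismatches.
Transitions: 2. Transversions: 2.
R = 2/2 = 1.00.

1.00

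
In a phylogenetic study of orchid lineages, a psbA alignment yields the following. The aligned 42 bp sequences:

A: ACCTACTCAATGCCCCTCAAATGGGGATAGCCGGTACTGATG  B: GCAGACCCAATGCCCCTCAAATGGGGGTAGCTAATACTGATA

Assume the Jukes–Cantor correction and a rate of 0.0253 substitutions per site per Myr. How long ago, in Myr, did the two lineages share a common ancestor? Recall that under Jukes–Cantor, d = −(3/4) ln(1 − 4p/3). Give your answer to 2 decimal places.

The sequences differ at 9 of 42 sites (1, 3, 4, 7, 27, 32, 33, 34, 42), so p = 9/42 ≈ 0.214286.
d = −(3/4) ln(1 − 4p/3) = −0.75 ln(1 − 0.285715) = −0.75 ln(0.714285)
  = −0.75 × (-0.336473) = 0.252355 substitutions/site.
Under a molecular clock d = 2μt, so t = d/(2μ) = 0.252355 / (2 × 0.0253) = 4.99 Myr.

4.99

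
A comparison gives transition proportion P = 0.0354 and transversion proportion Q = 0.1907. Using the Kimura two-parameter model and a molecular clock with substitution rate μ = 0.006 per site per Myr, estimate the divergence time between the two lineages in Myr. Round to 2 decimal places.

Under the Kimura two-parameter model, d = −½ ln(1 − 2P − Q) − ¼ ln(1 − 2Q).
1 − 2P − Q = 0.7385, giving −½ ln(0.7385) = 0.151567.
1 − 2Q = 0.6186, giving −¼ ln(0.6186) = 0.120074.
d = 0.151567 + 0.120074 = 0.271641.
Under a molecular clock d = 2μt, so t = d/(2μ) = 0.271641 / (2 × 0.006) = 22.64 Myr.

22.64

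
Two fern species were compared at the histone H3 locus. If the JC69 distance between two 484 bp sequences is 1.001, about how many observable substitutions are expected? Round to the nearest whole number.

267

Invert JC69: p = (3/4)(1 − e^(−4d/3)) = 0.75 × (1 − e^(-1.334667)) = 0.75 × (1 − 0.263246) = 0.552566.
Expected differing sites = pL ≈ 0.552566 × 484 = 267.441944 ≈ 267.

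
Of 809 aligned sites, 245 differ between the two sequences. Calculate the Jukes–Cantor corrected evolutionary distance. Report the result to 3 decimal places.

0.388

p = 245/809 ≈ 0.302843.
d = −(3/4) ln(1 − 4p/3) = −0.75 ln(1 − 0.403791) = −0.75 ln(0.596209)
  = −0.75 × (-0.517164) = 0.387873 substitutions/site.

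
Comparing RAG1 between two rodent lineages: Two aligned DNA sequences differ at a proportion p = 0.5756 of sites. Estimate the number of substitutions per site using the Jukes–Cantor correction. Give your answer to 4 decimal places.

d = −(3/4) ln(1 − 4p/3) = −0.75 ln(1 − 0.767467) = −0.75 ln(0.232533)
  = −0.75 × (-1.458723) = 1.094042 substitutions/site.

1.0940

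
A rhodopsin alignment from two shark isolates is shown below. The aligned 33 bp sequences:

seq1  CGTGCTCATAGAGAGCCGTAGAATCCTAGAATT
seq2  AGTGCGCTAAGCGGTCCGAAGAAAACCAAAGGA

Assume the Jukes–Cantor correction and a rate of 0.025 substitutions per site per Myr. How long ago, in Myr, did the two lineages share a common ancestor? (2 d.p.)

13.97

The sequences differ at 15 of 33 sites, so p = 15/33 ≈ 0.454545.
d = −(3/4) ln(1 − 4p/3) = −0.75 ln(1 − 0.60606) = −0.75 ln(0.39394)
  = −0.75 × (-0.931557) = 0.698668 substitutions/site.
Under a molecular clock d = 2μt, so t = d/(2μ) = 0.698668 / (2 × 0.025) = 13.97 Myr.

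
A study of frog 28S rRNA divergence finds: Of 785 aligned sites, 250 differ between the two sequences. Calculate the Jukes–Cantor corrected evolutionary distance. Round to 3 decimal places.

0.415

p = 250/785 ≈ 0.318471.
d = −(3/4) ln(1 − 4p/3) = −0.75 ln(1 − 0.424628) = −0.75 ln(0.575372)
  = −0.75 × (-0.552738) = 0.414554 substitutions/site.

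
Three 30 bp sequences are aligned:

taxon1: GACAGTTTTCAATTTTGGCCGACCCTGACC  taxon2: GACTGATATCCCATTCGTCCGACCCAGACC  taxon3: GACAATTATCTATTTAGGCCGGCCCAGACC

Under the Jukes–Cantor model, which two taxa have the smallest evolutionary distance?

taxon1–taxon2: 9/30 differ, p = 0.300, d = 0.383.
taxon1–taxon3: 6/30 differ, p = 0.200, d = 0.233.
taxon2–taxon3: 9/30 differ, p = 0.300, d = 0.383.
The smallest distance is between taxon1 and taxon3.

taxon1 and taxon3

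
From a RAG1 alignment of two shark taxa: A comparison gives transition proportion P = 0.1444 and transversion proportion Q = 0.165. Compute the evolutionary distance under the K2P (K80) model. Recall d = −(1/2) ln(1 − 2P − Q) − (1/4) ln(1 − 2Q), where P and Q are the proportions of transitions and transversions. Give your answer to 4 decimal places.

0.4025

Under the Kimura two-parameter model, d = −½ ln(1 − 2P − Q) − ¼ ln(1 − 2Q).
1 − 2P − Q = 0.5462, giving −½ ln(0.5462) = 0.302385.
1 − 2Q = 0.67, giving −¼ ln(0.67) = 0.100119.
d = 0.302385 + 0.100119 = 0.402504.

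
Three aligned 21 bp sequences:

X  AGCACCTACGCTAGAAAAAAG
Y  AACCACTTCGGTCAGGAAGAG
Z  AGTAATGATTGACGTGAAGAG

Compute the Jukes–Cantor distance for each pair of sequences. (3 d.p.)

X–Y: 10/21 sites differ → p ≈ 0.47619, d = −0.75 ln(1 − 0.63492) = 0.755729 ≈ 0.756.
X–Z: 12/21 sites differ → p ≈ 0.571429, d = −0.75 ln(1 − 0.761905) = 1.076314 ≈ 1.076.
Y–Z: 11/21 sites differ → p ≈ 0.52381, d = −0.75 ln(1 − 0.698413) = 0.899023 ≈ 0.899.

d(X,Y) = 0.756, d(X,Z) = 1.076, d(Y,Z) = 0.899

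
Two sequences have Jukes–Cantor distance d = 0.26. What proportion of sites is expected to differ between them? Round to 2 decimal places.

p = (3/4)(1 − e^(−4d/3)) = 0.75 × (1 − e^(-0.346667)) = 0.75 × (1 − 0.707041) = 0.219719.

0.22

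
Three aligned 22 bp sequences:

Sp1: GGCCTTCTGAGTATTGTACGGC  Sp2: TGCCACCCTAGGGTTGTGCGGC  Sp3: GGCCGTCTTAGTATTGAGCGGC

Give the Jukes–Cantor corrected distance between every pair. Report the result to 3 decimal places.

d(Sp1,Sp2) = 0.497, d(Sp1,Sp3) = 0.208, d(Sp2,Sp3) = 0.414

Sp1–Sp2: 8/22 sites differ → p ≈ 0.363636, d = −0.75 ln(1 − 0.484848) = 0.497470 ≈ 0.497.
Sp1–Sp3: 4/22 sites differ → p ≈ 0.181818, d = −0.75 ln(1 − 0.242424) = 0.208224 ≈ 0.208.
Sp2–Sp3: 7/22 sites differ → p ≈ 0.318182, d = −0.75 ln(1 − 0.424243) = 0.414052 ≈ 0.414.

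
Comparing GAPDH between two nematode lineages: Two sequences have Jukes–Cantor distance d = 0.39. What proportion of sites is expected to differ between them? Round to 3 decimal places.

p = (3/4)(1 − e^(−4d/3)) = 0.75 × (1 − e^(-0.52)) = 0.75 × (1 − 0.594521) = 0.304109.

0.304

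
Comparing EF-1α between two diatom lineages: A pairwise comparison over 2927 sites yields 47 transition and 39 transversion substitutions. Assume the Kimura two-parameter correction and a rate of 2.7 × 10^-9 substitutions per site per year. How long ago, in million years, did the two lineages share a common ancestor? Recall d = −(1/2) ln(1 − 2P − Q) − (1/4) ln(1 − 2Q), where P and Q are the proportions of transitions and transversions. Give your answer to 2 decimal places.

P = 47/2927 ≈ 0.016057 and Q = 39/2927 ≈ 0.013324.
Under the Kimura two-parameter model, d = −½ ln(1 − 2P − Q) − ¼ ln(1 − 2Q).
1 − 2P − Q = 0.954562, giving −½ ln(0.954562) = 0.023251.
1 − 2Q = 0.973352, giving −¼ ln(0.973352) = 0.006752.
d = 0.023251 + 0.006752 = 0.030003.
Under a molecular clock d = 2μt, so t = d/(2μ) = 0.030003 / (2 × 2.7 × 10^-9) = 5.56 million years.

5.56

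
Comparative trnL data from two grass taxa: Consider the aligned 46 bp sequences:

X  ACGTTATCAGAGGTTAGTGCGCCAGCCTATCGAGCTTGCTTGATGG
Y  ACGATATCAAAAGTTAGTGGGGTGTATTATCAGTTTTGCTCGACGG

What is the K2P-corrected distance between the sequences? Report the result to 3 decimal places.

0.492

Of 46 sites, 10 differences are transitions and 6 are transversions, so P = 10/46 ≈ 0.217391 and Q = 6/46 ≈ 0.130435.
Under the Kimura two-parameter model, d = −½ ln(1 − 2P − Q) − ¼ ln(1 − 2Q).
1 − 2P − Q = 0.434783, giving −½ ln(0.434783) = 0.416454.
1 − 2Q = 0.73913, giving −¼ ln(0.73913) = 0.075570.
d = 0.416454 + 0.075570 = 0.492024.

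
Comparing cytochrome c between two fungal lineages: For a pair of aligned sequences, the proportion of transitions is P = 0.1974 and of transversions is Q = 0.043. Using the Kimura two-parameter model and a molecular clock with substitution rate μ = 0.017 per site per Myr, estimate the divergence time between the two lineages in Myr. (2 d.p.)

9.13

Under the Kimura two-parameter model, d = −½ ln(1 − 2P − Q) − ¼ ln(1 − 2Q).
1 − 2P − Q = 0.5622, giving −½ ln(0.5622) = 0.287949.
1 − 2Q = 0.914, giving −¼ ln(0.914) = 0.022481.
d = 0.287949 + 0.022481 = 0.310430.
Under a molecular clock d = 2μt, so t = d/(2μ) = 0.310430 / (2 × 0.017) = 9.13 Myr.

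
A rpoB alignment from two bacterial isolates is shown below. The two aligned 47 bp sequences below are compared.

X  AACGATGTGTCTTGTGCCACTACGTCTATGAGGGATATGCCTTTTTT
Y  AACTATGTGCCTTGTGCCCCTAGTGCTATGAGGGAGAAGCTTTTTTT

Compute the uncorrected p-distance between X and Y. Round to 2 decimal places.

0.19

The sequences differ at 9 of 47 positions (sites 4, 10, 19, 23, 24, 25, 36, 38, 41).
p = 9/47 = 0.191489… ≈ 0.19 (to 2 d.p.).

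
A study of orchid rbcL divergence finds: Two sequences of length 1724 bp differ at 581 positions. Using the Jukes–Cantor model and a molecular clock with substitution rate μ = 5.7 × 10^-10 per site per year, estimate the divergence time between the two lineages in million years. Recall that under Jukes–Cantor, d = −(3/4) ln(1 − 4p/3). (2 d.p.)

p = 581/1724 ≈ 0.337007.
d = −(3/4) ln(1 − 4p/3) = −0.75 ln(1 − 0.449343) = −0.75 ln(0.550657)
  = −0.75 × (-0.596643) = 0.447482 substitutions/site.
Under a molecular clock d = 2μt, so t = d/(2μ) = 0.447482 / (2 × 5.7 × 10^-10) = 392.53 million years.

392.53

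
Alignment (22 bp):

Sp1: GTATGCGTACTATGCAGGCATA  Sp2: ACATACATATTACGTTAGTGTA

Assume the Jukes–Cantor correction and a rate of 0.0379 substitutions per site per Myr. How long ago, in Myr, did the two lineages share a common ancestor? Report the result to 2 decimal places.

The sequences differ at 11 of 22 sites, so p = 11/22 = 0.5.
d = −(3/4) ln(1 − 4p/3) = −0.75 ln(1 − 0.666667) = −0.75 ln(0.333333)
  = −0.75 × (-1.098613) = 0.823960 substitutions/site.
Under a molecular clock d = 2μt, so t = d/(2μ) = 0.823960 / (2 × 0.0379) = 10.87 Myr.

10.87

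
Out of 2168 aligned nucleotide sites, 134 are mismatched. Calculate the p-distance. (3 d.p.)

0.062

p = 134/2168 = 0.061808… ≈ 0.062 (to 3 d.p.).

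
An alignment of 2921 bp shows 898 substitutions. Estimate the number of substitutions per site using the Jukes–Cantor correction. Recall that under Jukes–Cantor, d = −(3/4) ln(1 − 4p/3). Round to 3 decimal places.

0.396

p = 898/2921 ≈ 0.307429.
d = −(3/4) ln(1 − 4p/3) = −0.75 ln(1 − 0.409905) = −0.75 ln(0.590095)
  = −0.75 × (-0.527472) = 0.395604 substitutions/site.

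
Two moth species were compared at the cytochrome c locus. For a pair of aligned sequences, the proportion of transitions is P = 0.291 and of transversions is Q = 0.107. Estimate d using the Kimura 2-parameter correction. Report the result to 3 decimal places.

Under the Kimura two-parameter model, d = −½ ln(1 − 2P − Q) − ¼ ln(1 − 2Q).
1 − 2P − Q = 0.311, giving −½ ln(0.311) = 0.583981.
1 − 2Q = 0.786, giving −¼ ln(0.786) = 0.060200.
d = 0.583981 + 0.060200 = 0.644181.

0.644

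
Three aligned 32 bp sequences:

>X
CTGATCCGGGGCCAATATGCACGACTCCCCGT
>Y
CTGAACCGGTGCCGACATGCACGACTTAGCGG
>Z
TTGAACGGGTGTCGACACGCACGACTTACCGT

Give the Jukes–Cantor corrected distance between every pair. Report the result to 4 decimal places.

d(X,Y) = 0.3041, d(X,Z) = 0.4042, d(Y,Z) = 0.2158

X–Y: 8/32 sites differ → p = 0.25, d = −0.75 ln(1 − 0.333333) = 0.304098 ≈ 0.3041.
X–Z: 10/32 sites differ → p = 0.3125, d = −0.75 ln(1 − 0.416667) = 0.404248 ≈ 0.4042.
Y–Z: 6/32 sites differ → p = 0.1875, d = −0.75 ln(1 − 0.25) = 0.215762 ≈ 0.2158.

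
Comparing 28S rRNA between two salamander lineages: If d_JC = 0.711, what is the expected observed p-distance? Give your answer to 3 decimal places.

0.459

p = (3/4)(1 − e^(−4d/3)) = 0.75 × (1 − e^(-0.948)) = 0.75 × (1 − 0.387515) = 0.459364.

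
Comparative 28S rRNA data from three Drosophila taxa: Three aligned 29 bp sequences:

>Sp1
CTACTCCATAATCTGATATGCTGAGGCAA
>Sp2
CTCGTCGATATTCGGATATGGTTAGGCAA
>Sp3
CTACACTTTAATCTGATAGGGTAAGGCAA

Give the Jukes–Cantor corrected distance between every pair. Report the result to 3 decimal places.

d(Sp1,Sp2) = 0.291, d(Sp1,Sp3) = 0.242, d(Sp2,Sp3) = 0.401

Sp1–Sp2: 7/29 sites differ → p ≈ 0.241379, d = −0.75 ln(1 − 0.321839) = 0.291278 ≈ 0.291.
Sp1–Sp3: 6/29 sites differ → p ≈ 0.206897, d = −0.75 ln(1 − 0.275863) = 0.242081 ≈ 0.242.
Sp2–Sp3: 9/29 sites differ → p ≈ 0.310345, d = −0.75 ln(1 − 0.413793) = 0.400562 ≈ 0.401.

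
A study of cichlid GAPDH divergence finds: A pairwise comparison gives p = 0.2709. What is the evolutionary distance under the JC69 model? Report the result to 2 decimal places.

d = −(3/4) ln(1 − 4p/3) = −0.75 ln(1 − 0.3612) = −0.75 ln(0.6388)
  = −0.75 × (-0.448164) = 0.336123 substitutions/site.

0.34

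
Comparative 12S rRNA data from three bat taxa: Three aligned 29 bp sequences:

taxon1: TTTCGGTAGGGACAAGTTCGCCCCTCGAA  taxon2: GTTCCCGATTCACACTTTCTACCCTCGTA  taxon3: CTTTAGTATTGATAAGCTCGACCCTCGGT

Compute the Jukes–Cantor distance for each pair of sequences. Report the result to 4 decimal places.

taxon1–taxon2: 12/29 sites differ → p ≈ 0.413793, d = −0.75 ln(1 − 0.551724) = 0.601760 ≈ 0.6018.
taxon1–taxon3: 10/29 sites differ → p ≈ 0.344828, d = −0.75 ln(1 − 0.459771) = 0.461822 ≈ 0.4618.
taxon2–taxon3: 13/29 sites differ → p ≈ 0.448276, d = −0.75 ln(1 − 0.597701) = 0.682920 ≈ 0.6829.

d(taxon1,taxon2) = 0.6018, d(taxon1,taxon3) = 0.4618, d(taxon2,taxon3) = 0.6829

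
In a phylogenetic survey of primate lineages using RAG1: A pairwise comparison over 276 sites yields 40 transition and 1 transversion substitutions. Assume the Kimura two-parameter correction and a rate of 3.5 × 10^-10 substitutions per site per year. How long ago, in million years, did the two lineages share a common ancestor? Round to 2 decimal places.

250.74

P = 40/276 ≈ 0.144928 and Q = 1/276 ≈ 0.003623.
Under the Kimura two-parameter model, d = −½ ln(1 − 2P − Q) − ¼ ln(1 − 2Q).
1 − 2P − Q = 0.706521, giving −½ ln(0.706521) = 0.173701.
1 − 2Q = 0.992754, giving −¼ ln(0.992754) = 0.001818.
d = 0.173701 + 0.001818 = 0.175519.
Under a molecular clock d = 2μt, so t = d/(2μ) = 0.175519 / (2 × 3.5 × 10^-10) = 250.74 million years.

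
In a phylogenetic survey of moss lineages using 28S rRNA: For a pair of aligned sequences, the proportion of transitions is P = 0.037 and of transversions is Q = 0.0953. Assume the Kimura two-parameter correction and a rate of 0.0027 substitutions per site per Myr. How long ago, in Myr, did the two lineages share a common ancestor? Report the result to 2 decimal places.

Under the Kimura two-parameter model, d = −½ ln(1 − 2P − Q) − ¼ ln(1 − 2Q).
1 − 2P − Q = 0.8307, giving −½ ln(0.8307) = 0.092743.
1 − 2Q = 0.8094, giving −¼ ln(0.8094) = 0.052866.
d = 0.092743 + 0.052866 = 0.145609.
Under a molecular clock d = 2μt, so t = d/(2μ) = 0.145609 / (2 × 0.0027) = 26.96 Myr.

26.96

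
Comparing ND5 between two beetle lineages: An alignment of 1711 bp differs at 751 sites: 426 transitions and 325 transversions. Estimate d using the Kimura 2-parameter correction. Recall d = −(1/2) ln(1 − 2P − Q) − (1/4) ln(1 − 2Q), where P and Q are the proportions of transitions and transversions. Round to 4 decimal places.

0.7017

P = 426/1711 ≈ 0.248977 and Q = 325/1711 ≈ 0.189947.
Under the Kimura two-parameter model, d = −½ ln(1 − 2P − Q) − ¼ ln(1 − 2Q).
1 − 2P − Q = 0.312099, giving −½ ln(0.312099) = 0.582217.
1 − 2Q = 0.620106, giving −¼ ln(0.620106) = 0.119466.
d = 0.582217 + 0.119466 = 0.701683.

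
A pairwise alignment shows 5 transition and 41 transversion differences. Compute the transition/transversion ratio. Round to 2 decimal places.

0.12

R = 5/41 = 0.121951… ≈ 0.12 (to 2 d.p.).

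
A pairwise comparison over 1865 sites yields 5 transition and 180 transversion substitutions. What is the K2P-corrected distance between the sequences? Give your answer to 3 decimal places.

P = 5/1865 ≈ 0.002681 and Q = 180/1865 ≈ 0.096515.
Under the Kimura two-parameter model, d = −½ ln(1 − 2P − Q) − ¼ ln(1 − 2Q).
1 − 2P − Q = 0.898123, giving −½ ln(0.898123) = 0.053724.
1 − 2Q = 0.80697, giving −¼ ln(0.80697) = 0.053617.
d = 0.053724 + 0.053617 = 0.107341.

0.107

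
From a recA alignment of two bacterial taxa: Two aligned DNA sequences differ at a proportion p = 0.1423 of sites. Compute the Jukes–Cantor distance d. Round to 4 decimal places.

0.1578

d = −(3/4) ln(1 − 4p/3) = −0.75 ln(1 − 0.189733) = −0.75 ln(0.810267)
  = −0.75 × (-0.210391) = 0.157793 substitutions/site.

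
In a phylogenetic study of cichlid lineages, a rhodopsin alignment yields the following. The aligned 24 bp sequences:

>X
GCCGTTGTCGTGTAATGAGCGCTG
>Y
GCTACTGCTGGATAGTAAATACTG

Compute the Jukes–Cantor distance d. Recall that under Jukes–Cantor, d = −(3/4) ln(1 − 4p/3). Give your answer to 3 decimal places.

0.824

The sequences differ at 12 of 24 sites, so p = 12/24 = 0.5.
d = −(3/4) ln(1 − 4p/3) = −0.75 ln(1 − 0.666667) = −0.75 ln(0.333333)
  = −0.75 × (-1.098613) = 0.823960 substitutions/site.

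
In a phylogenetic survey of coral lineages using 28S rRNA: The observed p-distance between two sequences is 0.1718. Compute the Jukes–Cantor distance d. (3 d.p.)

d = −(3/4) ln(1 − 4p/3) = −0.75 ln(1 − 0.229067) = −0.75 ln(0.770933)
  = −0.75 × (-0.260154) = 0.195116 substitutions/site.

0.195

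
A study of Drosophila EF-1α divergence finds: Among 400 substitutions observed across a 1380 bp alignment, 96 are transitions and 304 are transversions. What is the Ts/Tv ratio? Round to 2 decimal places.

R = 96/304 = 0.315789… ≈ 0.32 (to 2 d.p.).

0.32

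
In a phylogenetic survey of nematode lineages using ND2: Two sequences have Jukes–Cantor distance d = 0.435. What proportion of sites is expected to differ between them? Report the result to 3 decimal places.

0.330

p = (3/4)(1 − e^(−4d/3)) = 0.75 × (1 − e^(-0.58)) = 0.75 × (1 − 0.559898) = 0.330077.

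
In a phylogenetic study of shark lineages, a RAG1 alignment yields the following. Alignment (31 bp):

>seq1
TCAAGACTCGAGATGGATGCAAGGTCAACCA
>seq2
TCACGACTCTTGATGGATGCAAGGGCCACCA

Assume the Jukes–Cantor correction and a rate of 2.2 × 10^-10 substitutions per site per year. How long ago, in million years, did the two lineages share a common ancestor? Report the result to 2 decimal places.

The sequences differ at 5 of 31 sites (4, 10, 11, 25, 27), so p = 5/31 ≈ 0.16129.
d = −(3/4) ln(1 − 4p/3) = −0.75 ln(1 − 0.215053) = −0.75 ln(0.784947)
  = −0.75 × (-0.242139) = 0.181604 substitutions/site.
Under a molecular clock d = 2μt, so t = d/(2μ) = 0.181604 / (2 × 2.2 × 10^-10) = 412.74 million years.

412.74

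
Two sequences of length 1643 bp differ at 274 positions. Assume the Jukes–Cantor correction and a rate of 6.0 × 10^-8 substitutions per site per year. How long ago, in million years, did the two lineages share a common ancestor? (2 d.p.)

1.57

p = 274/1643 ≈ 0.166768.
d = −(3/4) ln(1 − 4p/3) = −0.75 ln(1 − 0.222357) = −0.75 ln(0.777643)
  = −0.75 × (-0.251488) = 0.188616 substitutions/site.
Under a molecular clock d = 2μt, so t = d/(2μ) = 0.188616 / (2 × 6.0 × 10^-8) = 1.57 million years.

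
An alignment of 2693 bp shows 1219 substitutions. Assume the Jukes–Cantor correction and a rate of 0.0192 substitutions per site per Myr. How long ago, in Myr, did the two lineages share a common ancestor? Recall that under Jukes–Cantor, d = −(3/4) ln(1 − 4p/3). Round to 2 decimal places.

p = 1219/2693 ≈ 0.452655.
d = −(3/4) ln(1 − 4p/3) = −0.75 ln(1 − 0.60354) = −0.75 ln(0.39646)
  = −0.75 × (-0.925180) = 0.693885 substitutions/site.
Under a molecular clock d = 2μt, so t = d/(2μ) = 0.693885 / (2 × 0.0192) = 18.07 Myr.

18.07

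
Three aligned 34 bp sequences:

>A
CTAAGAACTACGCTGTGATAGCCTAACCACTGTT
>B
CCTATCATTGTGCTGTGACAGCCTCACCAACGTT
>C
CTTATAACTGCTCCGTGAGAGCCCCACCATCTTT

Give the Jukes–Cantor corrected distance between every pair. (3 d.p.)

d(A,B) = 0.423, d(A,C) = 0.423, d(B,C) = 0.373

A–B: 11/34 sites differ → p ≈ 0.323529, d = −0.75 ln(1 − 0.431372) = 0.423397 ≈ 0.423.
A–C: 11/34 sites differ → p ≈ 0.323529, d = −0.75 ln(1 − 0.431372) = 0.423397 ≈ 0.423.
B–C: 10/34 sites differ → p ≈ 0.294118, d = −0.75 ln(1 − 0.392157) = 0.373379 ≈ 0.373.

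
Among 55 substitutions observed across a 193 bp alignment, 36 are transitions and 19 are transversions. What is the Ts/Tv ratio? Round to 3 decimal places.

R = 36/19 = 1.894736… ≈ 1.895 (to 3 d.p.).

1.895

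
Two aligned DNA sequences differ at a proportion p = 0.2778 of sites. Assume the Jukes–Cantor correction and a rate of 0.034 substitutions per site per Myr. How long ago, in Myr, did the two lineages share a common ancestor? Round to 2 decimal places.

5.10

d = −(3/4) ln(1 − 4p/3) = −0.75 ln(1 − 0.3704) = −0.75 ln(0.6296)
  = −0.75 × (-0.462671) = 0.347003 substitutions/site.
Under a molecular clock d = 2μt, so t = d/(2μ) = 0.347003 / (2 × 0.034) = 5.10 Myr.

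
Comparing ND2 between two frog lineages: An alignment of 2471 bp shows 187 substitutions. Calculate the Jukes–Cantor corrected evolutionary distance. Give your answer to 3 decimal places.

0.080

p = 187/2471 ≈ 0.075678.
d = −(3/4) ln(1 − 4p/3) = −0.75 ln(1 − 0.100904) = −0.75 ln(0.899096)
  = −0.75 × (-0.106365) = 0.079774 substitutions/site.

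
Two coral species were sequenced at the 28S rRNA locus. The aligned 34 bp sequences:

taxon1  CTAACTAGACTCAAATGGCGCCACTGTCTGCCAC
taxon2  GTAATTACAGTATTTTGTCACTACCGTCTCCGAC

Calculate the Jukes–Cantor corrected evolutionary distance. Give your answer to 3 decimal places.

0.597

The sequences differ at 14 of 34 sites, so p = 14/34 ≈ 0.411765.
d = −(3/4) ln(1 − 4p/3) = −0.75 ln(1 − 0.54902) = −0.75 ln(0.45098)
  = −0.75 × (-0.796332) = 0.597249 substitutions/site.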